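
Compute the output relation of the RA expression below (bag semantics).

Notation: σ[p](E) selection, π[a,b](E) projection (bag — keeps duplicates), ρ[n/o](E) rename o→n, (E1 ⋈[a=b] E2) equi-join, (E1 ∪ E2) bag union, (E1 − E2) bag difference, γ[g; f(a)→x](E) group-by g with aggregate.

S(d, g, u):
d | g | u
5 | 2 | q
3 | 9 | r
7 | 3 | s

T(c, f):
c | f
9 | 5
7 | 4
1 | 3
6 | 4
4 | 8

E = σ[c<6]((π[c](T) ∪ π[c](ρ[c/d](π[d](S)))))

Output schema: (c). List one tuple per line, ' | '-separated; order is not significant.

Row counts bottom-up:
  T → 5
  π[c](T) → 5
  S → 3
  π[d](S) → 3
  ρ[c/d](π[d](S)) → 3
  π[c](ρ[c/d](π[d](S))) → 3
  (π[c](T) ∪ π[c](ρ[c/d](π[d](S)))) → 8
  σ[c<6]((π[c](T) ∪ π[c](ρ[c/d](π[d](S))))) → 4

== RESULT ==
c
1
3
4
5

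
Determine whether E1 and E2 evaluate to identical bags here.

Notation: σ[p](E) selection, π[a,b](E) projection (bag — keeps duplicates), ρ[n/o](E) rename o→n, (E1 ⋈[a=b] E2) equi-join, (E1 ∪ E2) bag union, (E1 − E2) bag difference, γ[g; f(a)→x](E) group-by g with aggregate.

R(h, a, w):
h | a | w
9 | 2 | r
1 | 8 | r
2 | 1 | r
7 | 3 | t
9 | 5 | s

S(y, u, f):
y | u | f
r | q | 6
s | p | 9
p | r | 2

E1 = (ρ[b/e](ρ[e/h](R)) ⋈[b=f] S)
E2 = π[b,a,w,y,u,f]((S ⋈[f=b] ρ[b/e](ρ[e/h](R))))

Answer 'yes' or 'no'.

E1 subexpression sizes:
  R → 5
  ρ[e/h](R) → 5
  ρ[b/e](ρ[e/h](R)) → 5
  S → 3
  (ρ[b/e](ρ[e/h](R)) ⋈[b=f] S) → 3
E2 subexpression sizes:
  S → 3
  R → 5
  ρ[e/h](R) → 5
  ρ[b/e](ρ[e/h](R)) → 5
  (S ⋈[f=b] ρ[b/e](ρ[e/h](R))) → 3
  π[b,a,w,y,u,f]((S ⋈[f=b] ρ[b/e](ρ[e/h](R)))) → 3

E1 and E2 produce the same multiset:
b | a | w | y | u | f
2 | 1 | r | p | r | 2
9 | 2 | r | s | p | 9
9 | 5 | s | s | p | 9

yes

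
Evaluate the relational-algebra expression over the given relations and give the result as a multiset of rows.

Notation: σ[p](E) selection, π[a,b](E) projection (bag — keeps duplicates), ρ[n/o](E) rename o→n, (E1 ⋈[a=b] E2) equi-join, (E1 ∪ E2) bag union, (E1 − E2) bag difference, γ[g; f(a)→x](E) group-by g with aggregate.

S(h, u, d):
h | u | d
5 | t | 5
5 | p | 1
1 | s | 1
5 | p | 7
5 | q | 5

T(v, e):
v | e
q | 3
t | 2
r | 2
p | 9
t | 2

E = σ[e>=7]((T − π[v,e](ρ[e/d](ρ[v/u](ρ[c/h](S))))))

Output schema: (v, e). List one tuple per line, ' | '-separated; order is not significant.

Subexpression sizes:
  T → 5
  S → 5
  ρ[c/h](S) → 5
  ρ[v/u](ρ[c/h](S)) → 5
  ρ[e/d](ρ[v/u](ρ[c/h](S))) → 5
  π[v,e](ρ[e/d](ρ[v/u](ρ[c/h](S)))) → 5
  (T − π[v,e](ρ[e/d](ρ[v/u](ρ[c/h](S))))) → 5
  σ[e>=7]((T − π[v,e](ρ[e/d](ρ[v/u](ρ[c/h](S)))))) → 1

== RESULT ==
v | e
p | 9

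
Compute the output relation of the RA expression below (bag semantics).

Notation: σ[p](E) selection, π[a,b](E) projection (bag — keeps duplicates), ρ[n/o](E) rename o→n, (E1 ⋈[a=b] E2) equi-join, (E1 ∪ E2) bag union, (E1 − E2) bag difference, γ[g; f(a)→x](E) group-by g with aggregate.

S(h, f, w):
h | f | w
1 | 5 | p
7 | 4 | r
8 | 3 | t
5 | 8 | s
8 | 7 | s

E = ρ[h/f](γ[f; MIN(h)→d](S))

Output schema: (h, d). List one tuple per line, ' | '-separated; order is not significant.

Stepwise |·|:
  S → 5
  γ[f; MIN(h)→d](S) → 5
  ρ[h/f](γ[f; MIN(h)→d](S)) → 5

== RESULT ==
h | d
3 | 8
4 | 7
5 | 1
7 | 8
8 | 5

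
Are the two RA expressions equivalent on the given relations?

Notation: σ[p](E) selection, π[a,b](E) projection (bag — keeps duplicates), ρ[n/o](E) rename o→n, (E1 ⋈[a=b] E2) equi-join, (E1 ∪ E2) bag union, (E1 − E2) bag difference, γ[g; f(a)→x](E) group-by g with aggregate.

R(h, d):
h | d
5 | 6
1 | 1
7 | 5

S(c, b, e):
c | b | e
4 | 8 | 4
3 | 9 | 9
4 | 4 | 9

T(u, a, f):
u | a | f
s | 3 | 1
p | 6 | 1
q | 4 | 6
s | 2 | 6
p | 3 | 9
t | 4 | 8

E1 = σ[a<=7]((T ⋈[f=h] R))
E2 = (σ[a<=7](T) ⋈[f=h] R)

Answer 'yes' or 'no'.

E1 per-node cardinality:
  T → 6
  R → 3
  (T ⋈[f=h] R) → 2
  σ[a<=7]((T ⋈[f=h] R)) → 2
E2 per-node cardinality:
  T → 6
  σ[a<=7](T) → 6
  R → 3
  (σ[a<=7](T) ⋈[f=h] R) → 2

E1 and E2 produce the same multiset:
u | a | f | h | d
p | 6 | 1 | 1 | 1
s | 3 | 1 | 1 | 1

yes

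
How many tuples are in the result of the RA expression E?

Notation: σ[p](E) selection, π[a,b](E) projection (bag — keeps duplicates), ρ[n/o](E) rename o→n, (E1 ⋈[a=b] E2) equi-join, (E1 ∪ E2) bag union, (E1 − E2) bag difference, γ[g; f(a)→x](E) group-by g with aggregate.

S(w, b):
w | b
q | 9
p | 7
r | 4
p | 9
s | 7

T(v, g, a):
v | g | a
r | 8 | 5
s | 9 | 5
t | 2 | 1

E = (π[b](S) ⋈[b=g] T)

Subexpression sizes:
  S → 5
  π[b](S) → 5
  T → 3
  (π[b](S) ⋈[b=g] T) → 2

|E| = 2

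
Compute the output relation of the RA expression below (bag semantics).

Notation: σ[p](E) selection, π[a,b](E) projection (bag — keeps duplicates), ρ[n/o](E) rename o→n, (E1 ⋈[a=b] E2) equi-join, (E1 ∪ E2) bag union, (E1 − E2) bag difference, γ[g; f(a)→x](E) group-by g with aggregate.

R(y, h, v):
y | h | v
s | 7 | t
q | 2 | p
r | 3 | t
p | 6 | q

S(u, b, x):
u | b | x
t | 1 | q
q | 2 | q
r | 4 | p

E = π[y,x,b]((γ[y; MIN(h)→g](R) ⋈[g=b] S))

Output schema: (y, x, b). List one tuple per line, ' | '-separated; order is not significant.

Subexpression sizes:
  R → 4
  γ[y; MIN(h)→g](R) → 4
  S → 3
  (γ[y; MIN(h)→g](R) ⋈[g=b] S) → 1
  π[y,x,b]((γ[y; MIN(h)→g](R) ⋈[g=b] S)) → 1

== RESULT ==
y | x | b
q | q | 2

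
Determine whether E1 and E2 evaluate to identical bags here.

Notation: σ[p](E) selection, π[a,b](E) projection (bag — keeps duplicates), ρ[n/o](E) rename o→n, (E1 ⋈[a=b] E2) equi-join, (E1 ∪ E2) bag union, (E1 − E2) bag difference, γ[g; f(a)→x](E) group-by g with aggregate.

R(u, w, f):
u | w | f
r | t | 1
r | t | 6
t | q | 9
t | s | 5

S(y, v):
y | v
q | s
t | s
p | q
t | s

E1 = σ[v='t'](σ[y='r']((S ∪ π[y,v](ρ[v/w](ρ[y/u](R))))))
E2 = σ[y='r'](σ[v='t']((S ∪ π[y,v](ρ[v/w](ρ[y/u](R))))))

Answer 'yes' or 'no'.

E1 subexpression sizes:
  S → 4
  R → 4
  ρ[y/u](R) → 4
  ρ[v/w](ρ[y/u](R)) → 4
  π[y,v](ρ[v/w](ρ[y/u](R))) → 4
  (S ∪ π[y,v](ρ[v/w](ρ[y/u](R)))) → 8
  σ[y='r']((S ∪ π[y,v](ρ[v/w](ρ[y/u](R))))) → 2
  σ[v='t'](σ[y='r']((S ∪ π[y,v](ρ[v/w](ρ[y/u](R)))))) → 2
E2 subexpression sizes:
  S → 4
  R → 4
  ρ[y/u](R) → 4
  ρ[v/w](ρ[y/u](R)) → 4
  π[y,v](ρ[v/w](ρ[y/u](R))) → 4
  (S ∪ π[y,v](ρ[v/w](ρ[y/u](R)))) → 8
  σ[v='t']((S ∪ π[y,v](ρ[v/w](ρ[y/u](R))))) → 2
  σ[y='r'](σ[v='t']((S ∪ π[y,v](ρ[v/w](ρ[y/u](R)))))) → 2

E1 and E2 produce the same multiset:
y | v
r | t
r | t

yes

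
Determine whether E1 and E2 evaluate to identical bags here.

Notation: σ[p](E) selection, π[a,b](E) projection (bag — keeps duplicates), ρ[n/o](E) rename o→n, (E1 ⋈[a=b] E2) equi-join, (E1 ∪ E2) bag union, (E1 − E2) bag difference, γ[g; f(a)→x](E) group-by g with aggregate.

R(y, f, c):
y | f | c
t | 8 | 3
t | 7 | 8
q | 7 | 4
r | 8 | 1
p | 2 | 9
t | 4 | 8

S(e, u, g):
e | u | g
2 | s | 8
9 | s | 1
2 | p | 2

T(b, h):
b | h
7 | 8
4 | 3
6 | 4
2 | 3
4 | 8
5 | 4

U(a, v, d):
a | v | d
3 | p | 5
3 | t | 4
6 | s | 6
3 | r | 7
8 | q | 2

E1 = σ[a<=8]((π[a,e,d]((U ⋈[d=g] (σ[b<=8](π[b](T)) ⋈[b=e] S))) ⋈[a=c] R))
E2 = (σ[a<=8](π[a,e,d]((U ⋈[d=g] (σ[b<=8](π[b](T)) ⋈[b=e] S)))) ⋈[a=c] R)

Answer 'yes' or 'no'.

E1 per-node cardinality:
  U → 5
  T → 6
  π[b](T) → 6
  σ[b<=8](π[b](T)) → 6
  S → 3
  (σ[b<=8](π[b](T)) ⋈[b=e] S) → 2
  (U ⋈[d=g] (σ[b<=8](π[b](T)) ⋈[b=e] S)) → 1
  π[a,e,d]((U ⋈[d=g] (σ[b<=8](π[b](T)) ⋈[b=e] S))) → 1
  R → 6
  (π[a,e,d]((U ⋈[d=g] (σ[b<=8](π[b](T)) ⋈[b=e] S))) ⋈[a=c] R) → 2
  σ[a<=8]((π[a,e,d]((U ⋈[d=g] (σ[b<=8](π[b](T)) ⋈[b=e] S))) ⋈[a=c] R)) → 2
E2 per-node cardinality:
  U → 5
  T → 6
  π[b](T) → 6
  σ[b<=8](π[b](T)) → 6
  S → 3
  (σ[b<=8](π[b](T)) ⋈[b=e] S) → 2
  (U ⋈[d=g] (σ[b<=8](π[b](T)) ⋈[b=e] S)) → 1
  π[a,e,d]((U ⋈[d=g] (σ[b<=8](π[b](T)) ⋈[b=e] S))) → 1
  σ[a<=8](π[a,e,d]((U ⋈[d=g] (σ[b<=8](π[b](T)) ⋈[b=e] S)))) → 1
  R → 6
  (σ[a<=8](π[a,e,d]((U ⋈[d=g] (σ[b<=8](π[b](T)) ⋈[b=e] S)))) ⋈[a=c] R) → 2

E1 and E2 produce the same multiset:
a | e | d | y | f | c
8 | 2 | 2 | t | 4 | 8
8 | 2 | 2 | t | 7 | 8

yes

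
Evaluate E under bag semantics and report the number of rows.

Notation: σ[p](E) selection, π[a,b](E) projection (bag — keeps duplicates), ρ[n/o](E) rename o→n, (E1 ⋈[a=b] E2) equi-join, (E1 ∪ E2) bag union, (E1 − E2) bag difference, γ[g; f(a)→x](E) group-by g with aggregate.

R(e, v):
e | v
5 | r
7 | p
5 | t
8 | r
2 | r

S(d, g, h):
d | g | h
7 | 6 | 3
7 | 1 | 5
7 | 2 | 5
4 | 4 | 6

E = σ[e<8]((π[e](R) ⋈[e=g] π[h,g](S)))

Row counts bottom-up:
  R → 5
  π[e](R) → 5
  S → 4
  π[h,g](S) → 4
  (π[e](R) ⋈[e=g] π[h,g](S)) → 1
  σ[e<8]((π[e](R) ⋈[e=g] π[h,g](S))) → 1

|E| = 1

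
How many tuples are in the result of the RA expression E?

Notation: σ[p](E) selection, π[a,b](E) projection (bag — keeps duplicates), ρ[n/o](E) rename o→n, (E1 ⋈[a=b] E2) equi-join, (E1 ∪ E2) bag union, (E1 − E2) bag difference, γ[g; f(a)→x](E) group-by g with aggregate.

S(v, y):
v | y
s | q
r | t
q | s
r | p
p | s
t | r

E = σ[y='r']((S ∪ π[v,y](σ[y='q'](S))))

Stepwise |·|:
  S → 6
  S → 6
  σ[y='q'](S) → 1
  π[v,y](σ[y='q'](S)) → 1
  (S ∪ π[v,y](σ[y='q'](S))) → 7
  σ[y='r']((S ∪ π[v,y](σ[y='q'](S)))) → 1

|E| = 1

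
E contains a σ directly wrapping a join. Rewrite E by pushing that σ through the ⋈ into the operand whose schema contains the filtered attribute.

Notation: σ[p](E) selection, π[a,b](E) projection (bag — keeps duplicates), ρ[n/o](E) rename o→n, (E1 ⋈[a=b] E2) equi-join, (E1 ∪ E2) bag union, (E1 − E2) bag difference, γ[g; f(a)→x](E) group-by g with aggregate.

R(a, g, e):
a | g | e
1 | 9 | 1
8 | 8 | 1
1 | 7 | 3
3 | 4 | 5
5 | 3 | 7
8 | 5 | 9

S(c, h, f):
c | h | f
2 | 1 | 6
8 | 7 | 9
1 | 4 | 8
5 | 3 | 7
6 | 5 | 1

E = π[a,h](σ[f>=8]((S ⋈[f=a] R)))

σ filters on f, owned by the left side.
E' = π[a,h]((σ[f>=8](S) ⋈[f=a] R))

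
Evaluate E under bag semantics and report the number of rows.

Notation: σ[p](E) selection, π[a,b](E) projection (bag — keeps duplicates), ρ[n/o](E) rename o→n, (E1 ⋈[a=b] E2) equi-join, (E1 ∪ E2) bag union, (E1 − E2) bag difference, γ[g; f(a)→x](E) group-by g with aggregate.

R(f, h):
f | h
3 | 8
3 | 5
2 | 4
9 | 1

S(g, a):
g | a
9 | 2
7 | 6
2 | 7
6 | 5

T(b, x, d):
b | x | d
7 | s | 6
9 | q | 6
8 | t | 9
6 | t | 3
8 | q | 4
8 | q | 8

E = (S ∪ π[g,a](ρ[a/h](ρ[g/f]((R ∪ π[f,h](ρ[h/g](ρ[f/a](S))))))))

Row counts bottom-up:
  S → 4
  R → 4
  S → 4
  ρ[f/a](S) → 4
  ρ[h/g](ρ[f/a](S)) → 4
  π[f,h](ρ[h/g](ρ[f/a](S))) → 4
  (R ∪ π[f,h](ρ[h/g](ρ[f/a](S)))) → 8
  ρ[g/f]((R ∪ π[f,h](ρ[h/g](ρ[f/a](S))))) → 8
  ρ[a/h](ρ[g/f]((R ∪ π[f,h](ρ[h/g](ρ[f/a](S)))))) → 8
  π[g,a](ρ[a/h](ρ[g/f]((R ∪ π[f,h](ρ[h/g](ρ[f/a](S))))))) → 8
  (S ∪ π[g,a](ρ[a/h](ρ[g/f]((R ∪ π[f,h](ρ[h/g](ρ[f/a](S)))))))) → 12

|E| = 12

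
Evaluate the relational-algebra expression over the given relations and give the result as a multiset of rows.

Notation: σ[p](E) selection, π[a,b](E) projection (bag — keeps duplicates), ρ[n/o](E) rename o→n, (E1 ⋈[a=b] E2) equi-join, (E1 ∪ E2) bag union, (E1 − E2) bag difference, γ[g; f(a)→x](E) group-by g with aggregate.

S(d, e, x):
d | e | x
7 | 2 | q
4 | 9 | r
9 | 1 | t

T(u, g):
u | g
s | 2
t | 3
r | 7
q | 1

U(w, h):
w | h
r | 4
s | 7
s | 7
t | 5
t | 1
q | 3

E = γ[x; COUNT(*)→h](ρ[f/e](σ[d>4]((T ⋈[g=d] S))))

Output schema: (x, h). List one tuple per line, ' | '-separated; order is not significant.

Row counts bottom-up:
  T → 4
  S → 3
  (T ⋈[g=d] S) → 1
  σ[d>4]((T ⋈[g=d] S)) → 1
  ρ[f/e](σ[d>4]((T ⋈[g=d] S))) → 1
  γ[x; COUNT(*)→h](ρ[f/e](σ[d>4]((T ⋈[g=d] S)))) → 1

== RESULT ==
x | h
q | 1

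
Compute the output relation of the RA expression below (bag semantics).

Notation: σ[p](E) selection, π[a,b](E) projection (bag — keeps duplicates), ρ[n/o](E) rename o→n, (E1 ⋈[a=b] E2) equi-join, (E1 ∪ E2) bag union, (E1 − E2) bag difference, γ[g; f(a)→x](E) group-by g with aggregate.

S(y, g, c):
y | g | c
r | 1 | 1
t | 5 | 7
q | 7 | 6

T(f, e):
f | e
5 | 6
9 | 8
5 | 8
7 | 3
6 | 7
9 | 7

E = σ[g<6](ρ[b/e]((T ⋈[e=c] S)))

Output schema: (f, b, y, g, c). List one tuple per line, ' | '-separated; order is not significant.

Row counts bottom-up:
  T → 6
  S → 3
  (T ⋈[e=c] S) → 3
  ρ[b/e]((T ⋈[e=c] S)) → 3
  σ[g<6](ρ[b/e]((T ⋈[e=c] S))) → 2

== RESULT ==
f | b | y | g | c
6 | 7 | t | 5 | 7
9 | 7 | t | 5 | 7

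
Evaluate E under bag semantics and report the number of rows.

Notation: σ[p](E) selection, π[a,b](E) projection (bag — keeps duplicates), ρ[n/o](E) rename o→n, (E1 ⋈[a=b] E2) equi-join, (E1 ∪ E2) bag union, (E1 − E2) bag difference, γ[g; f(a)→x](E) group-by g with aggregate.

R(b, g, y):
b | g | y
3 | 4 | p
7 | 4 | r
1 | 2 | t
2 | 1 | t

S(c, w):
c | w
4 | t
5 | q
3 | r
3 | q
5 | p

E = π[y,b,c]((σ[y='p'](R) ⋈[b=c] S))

Subexpression sizes:
  R → 4
  σ[y='p'](R) → 1
  S → 5
  (σ[y='p'](R) ⋈[b=c] S) → 2
  π[y,b,c]((σ[y='p'](R) ⋈[b=c] S)) → 2

|E| = 2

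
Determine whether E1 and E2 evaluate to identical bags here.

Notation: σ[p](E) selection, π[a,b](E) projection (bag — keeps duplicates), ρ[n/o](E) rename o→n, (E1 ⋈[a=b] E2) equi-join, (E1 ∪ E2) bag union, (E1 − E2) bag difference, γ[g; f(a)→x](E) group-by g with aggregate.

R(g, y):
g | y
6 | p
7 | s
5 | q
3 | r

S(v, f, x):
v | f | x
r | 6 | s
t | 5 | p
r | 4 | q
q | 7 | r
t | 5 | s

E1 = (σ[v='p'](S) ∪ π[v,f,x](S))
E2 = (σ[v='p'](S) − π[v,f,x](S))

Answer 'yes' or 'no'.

E1 row counts bottom-up:
  S → 5
  σ[v='p'](S) → 0
  S → 5
  π[v,f,x](S) → 5
  (σ[v='p'](S) ∪ π[v,f,x](S)) → 5
E2 row counts bottom-up:
  S → 5
  σ[v='p'](S) → 0
  S → 5
  π[v,f,x](S) → 5
  (σ[v='p'](S) − π[v,f,x](S)) → 0

E1 result:
v | f | x
q | 7 | r
r | 4 | q
r | 6 | s
t | 5 | p
t | 5 | s
E2 result:
v | f | x
(0 rows)
Witness: ('t', 5, 's') appears 1× in E1 but 0× in E2.

no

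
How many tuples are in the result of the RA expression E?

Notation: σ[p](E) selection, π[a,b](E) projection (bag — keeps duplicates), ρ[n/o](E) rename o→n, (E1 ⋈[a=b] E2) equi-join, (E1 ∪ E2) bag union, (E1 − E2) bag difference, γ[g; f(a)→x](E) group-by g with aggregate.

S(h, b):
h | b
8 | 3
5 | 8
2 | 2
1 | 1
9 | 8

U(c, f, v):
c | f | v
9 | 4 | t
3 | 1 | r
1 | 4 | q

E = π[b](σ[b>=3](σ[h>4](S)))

Per-node cardinality:
  S → 5
  σ[h>4](S) → 3
  σ[b>=3](σ[h>4](S)) → 3
  π[b](σ[b>=3](σ[h>4](S))) → 3

|E| = 3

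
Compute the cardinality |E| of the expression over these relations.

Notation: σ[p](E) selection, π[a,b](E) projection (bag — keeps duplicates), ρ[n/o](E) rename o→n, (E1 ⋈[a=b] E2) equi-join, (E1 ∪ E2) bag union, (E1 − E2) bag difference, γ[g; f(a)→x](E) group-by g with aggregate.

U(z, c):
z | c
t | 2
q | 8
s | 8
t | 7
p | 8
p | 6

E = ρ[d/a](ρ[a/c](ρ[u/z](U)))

Subexpression sizes:
  U → 6
  ρ[u/z](U) → 6
  ρ[a/c](ρ[u/z](U)) → 6
  ρ[d/a](ρ[a/c](ρ[u/z](U))) → 6

|E| = 6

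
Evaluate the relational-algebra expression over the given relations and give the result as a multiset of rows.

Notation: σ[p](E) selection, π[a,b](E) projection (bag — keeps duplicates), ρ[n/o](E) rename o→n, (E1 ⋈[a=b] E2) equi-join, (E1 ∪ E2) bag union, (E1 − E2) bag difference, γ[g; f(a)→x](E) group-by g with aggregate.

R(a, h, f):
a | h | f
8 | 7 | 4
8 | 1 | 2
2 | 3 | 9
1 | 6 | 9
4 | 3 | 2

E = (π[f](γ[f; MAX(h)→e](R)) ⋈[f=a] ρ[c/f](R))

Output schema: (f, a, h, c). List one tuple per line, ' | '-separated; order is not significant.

Per-node cardinality:
  R → 5
  γ[f; MAX(h)→e](R) → 3
  π[f](γ[f; MAX(h)→e](R)) → 3
  R → 5
  ρ[c/f](R) → 5
  (π[f](γ[f; MAX(h)→e](R)) ⋈[f=a] ρ[c/f](R)) → 2

== RESULT ==
f | a | h | c
2 | 2 | 3 | 9
4 | 4 | 3 | 2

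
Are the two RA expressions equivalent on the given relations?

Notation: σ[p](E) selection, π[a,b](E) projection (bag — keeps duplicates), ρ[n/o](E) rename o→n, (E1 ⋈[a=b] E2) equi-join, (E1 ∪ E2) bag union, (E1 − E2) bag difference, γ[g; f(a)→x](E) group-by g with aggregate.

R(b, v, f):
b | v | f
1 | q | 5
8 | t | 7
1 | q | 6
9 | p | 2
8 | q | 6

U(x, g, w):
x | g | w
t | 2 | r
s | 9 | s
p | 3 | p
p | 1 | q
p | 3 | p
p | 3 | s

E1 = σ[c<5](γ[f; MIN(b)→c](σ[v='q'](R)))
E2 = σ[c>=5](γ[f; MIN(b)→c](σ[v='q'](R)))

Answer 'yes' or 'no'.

E1 per-node cardinality:
  R → 5
  σ[v='q'](R) → 3
  γ[f; MIN(b)→c](σ[v='q'](R)) → 2
  σ[c<5](γ[f; MIN(b)→c](σ[v='q'](R))) → 2
E2 per-node cardinality:
  R → 5
  σ[v='q'](R) → 3
  γ[f; MIN(b)→c](σ[v='q'](R)) → 2
  σ[c>=5](γ[f; MIN(b)→c](σ[v='q'](R))) → 0

E1 result:
f | c
5 | 1
6 | 1
E2 result:
f | c
(0 rows)
Witness: (6, 1) appears 1× in E1 but 0× in E2.

no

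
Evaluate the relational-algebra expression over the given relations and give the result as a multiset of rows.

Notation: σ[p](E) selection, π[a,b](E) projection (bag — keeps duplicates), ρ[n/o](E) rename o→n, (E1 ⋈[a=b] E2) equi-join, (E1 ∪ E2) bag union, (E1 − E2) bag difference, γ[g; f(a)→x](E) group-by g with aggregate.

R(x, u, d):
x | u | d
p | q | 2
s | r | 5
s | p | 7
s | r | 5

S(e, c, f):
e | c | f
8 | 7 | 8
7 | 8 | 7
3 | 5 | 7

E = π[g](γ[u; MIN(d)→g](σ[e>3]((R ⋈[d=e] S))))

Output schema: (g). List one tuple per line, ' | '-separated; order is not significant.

Row counts bottom-up:
  R → 4
  S → 3
  (R ⋈[d=e] S) → 1
  σ[e>3]((R ⋈[d=e] S)) → 1
  γ[u; MIN(d)→g](σ[e>3]((R ⋈[d=e] S))) → 1
  π[g](γ[u; MIN(d)→g](σ[e>3]((R ⋈[d=e] S)))) → 1

== RESULT ==
g
7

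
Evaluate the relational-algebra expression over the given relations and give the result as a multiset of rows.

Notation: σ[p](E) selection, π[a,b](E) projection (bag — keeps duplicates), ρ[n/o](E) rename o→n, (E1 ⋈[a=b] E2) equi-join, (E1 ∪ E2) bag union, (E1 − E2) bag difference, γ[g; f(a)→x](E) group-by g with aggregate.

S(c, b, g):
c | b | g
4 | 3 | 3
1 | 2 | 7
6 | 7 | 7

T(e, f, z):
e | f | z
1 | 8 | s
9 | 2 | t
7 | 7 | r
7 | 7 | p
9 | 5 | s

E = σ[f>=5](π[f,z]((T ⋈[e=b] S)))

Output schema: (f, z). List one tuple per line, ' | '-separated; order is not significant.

Stepwise |·|:
  T → 5
  S → 3
  (T ⋈[e=b] S) → 2
  π[f,z]((T ⋈[e=b] S)) → 2
  σ[f>=5](π[f,z]((T ⋈[e=b] S))) → 2

== RESULT ==
f | z
7 | p
7 | r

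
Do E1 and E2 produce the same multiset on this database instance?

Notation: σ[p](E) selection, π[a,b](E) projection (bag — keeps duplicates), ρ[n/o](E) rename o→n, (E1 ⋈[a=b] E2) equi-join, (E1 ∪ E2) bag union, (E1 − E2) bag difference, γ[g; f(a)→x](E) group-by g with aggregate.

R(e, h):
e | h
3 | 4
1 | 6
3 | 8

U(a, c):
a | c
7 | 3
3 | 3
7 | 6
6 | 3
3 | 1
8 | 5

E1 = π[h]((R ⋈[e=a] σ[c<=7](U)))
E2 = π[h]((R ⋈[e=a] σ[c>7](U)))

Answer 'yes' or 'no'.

E1 stepwise |·|:
  R → 3
  U → 6
  σ[c<=7](U) → 6
  (R ⋈[e=a] σ[c<=7](U)) → 4
  π[h]((R ⋈[e=a] σ[c<=7](U))) → 4
E2 stepwise |·|:
  R → 3
  U → 6
  σ[c>7](U) → 0
  (R ⋈[e=a] σ[c>7](U)) → 0
  π[h]((R ⋈[e=a] σ[c>7](U))) → 0

E1 result:
h
4
4
8
8
E2 result:
h
(0 rows)
Witness: (8,) appears 2× in E1 but 0× in E2.

no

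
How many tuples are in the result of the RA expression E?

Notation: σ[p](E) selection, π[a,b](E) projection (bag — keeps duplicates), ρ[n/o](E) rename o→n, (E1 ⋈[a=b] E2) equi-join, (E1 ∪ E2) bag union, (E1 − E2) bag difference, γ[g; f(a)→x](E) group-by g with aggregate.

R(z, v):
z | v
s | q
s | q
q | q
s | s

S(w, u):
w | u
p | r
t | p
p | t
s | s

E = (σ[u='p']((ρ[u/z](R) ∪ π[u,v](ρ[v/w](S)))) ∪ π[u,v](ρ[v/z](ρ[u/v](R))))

Stepwise |·|:
  R → 4
  ρ[u/z](R) → 4
  S → 4
  ρ[v/w](S) → 4
  π[u,v](ρ[v/w](S)) → 4
  (ρ[u/z](R) ∪ π[u,v](ρ[v/w](S))) → 8
  σ[u='p']((ρ[u/z](R) ∪ π[u,v](ρ[v/w](S)))) → 1
  R → 4
  ρ[u/v](R) → 4
  ρ[v/z](ρ[u/v](R)) → 4
  π[u,v](ρ[v/z](ρ[u/v](R))) → 4
  (σ[u='p']((ρ[u/z](R) ∪ π[u,v](ρ[v/w](S)))) ∪ π[u,v](ρ[v/z](ρ[u/v](R)))) → 5

|E| = 5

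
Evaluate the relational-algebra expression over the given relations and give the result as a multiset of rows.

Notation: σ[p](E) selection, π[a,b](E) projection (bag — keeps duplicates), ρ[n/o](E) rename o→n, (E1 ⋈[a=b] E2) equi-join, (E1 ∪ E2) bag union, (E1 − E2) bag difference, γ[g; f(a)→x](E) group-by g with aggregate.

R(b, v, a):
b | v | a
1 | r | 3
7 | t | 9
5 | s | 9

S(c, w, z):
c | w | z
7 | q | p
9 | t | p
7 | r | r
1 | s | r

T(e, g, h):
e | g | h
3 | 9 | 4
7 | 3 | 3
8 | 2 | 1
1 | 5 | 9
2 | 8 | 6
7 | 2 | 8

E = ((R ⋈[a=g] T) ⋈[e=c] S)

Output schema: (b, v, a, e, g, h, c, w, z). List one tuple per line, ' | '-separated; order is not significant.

Per-node cardinality:
  R → 3
  T → 6
  (R ⋈[a=g] T) → 3
  S → 4
  ((R ⋈[a=g] T) ⋈[e=c] S) → 2

== RESULT ==
b | v | a | e | g | h | c | w | z
1 | r | 3 | 7 | 3 | 3 | 7 | q | p
1 | r | 3 | 7 | 3 | 3 | 7 | r | r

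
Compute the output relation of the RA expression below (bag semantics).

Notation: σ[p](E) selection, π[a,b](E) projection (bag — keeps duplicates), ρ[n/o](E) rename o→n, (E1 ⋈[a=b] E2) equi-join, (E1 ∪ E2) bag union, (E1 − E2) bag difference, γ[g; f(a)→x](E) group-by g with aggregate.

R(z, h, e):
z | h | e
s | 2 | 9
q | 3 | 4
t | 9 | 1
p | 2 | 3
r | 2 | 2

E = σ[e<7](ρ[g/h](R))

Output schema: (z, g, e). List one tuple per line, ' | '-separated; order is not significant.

Per-node cardinality:
  R → 5
  ρ[g/h](R) → 5
  σ[e<7](ρ[g/h](R)) → 4

== RESULT ==
z | g | e
p | 2 | 3
q | 3 | 4
r | 2 | 2
t | 9 | 1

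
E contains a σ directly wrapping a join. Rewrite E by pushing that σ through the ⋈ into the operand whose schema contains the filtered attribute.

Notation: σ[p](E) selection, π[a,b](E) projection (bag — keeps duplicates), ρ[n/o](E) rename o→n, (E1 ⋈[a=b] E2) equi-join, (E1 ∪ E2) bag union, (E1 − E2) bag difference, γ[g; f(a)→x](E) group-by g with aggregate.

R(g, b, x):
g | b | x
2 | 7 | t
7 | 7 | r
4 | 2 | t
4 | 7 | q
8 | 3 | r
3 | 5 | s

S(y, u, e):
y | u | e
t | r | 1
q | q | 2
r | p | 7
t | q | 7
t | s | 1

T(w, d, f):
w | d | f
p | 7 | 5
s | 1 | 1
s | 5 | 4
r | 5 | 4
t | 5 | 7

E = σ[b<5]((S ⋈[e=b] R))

σ filters on b, owned by the right side.
E' = (S ⋈[e=b] σ[b<5](R))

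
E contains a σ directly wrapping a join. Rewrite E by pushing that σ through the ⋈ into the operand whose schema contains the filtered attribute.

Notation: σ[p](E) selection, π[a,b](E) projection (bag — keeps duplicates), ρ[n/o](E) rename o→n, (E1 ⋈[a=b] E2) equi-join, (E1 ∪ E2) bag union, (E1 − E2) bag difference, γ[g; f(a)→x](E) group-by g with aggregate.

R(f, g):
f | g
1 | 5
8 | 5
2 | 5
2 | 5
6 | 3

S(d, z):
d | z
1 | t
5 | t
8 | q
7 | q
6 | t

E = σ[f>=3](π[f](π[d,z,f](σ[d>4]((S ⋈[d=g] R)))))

σ filters on d, owned by the left side.
E' = σ[f>=3](π[f](π[d,z,f]((σ[d>4](S) ⋈[d=g] R))))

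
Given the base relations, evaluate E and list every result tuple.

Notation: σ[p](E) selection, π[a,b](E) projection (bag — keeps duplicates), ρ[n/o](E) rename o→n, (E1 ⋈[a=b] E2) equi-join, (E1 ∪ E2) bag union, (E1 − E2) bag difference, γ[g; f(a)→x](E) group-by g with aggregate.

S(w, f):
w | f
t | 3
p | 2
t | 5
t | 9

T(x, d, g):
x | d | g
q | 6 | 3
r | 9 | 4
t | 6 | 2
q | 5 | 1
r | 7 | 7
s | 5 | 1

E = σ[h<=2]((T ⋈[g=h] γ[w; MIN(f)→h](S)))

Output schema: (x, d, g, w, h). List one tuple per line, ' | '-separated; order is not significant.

Per-node cardinality:
  T → 6
  S → 4
  γ[w; MIN(f)→h](S) → 2
  (T ⋈[g=h] γ[w; MIN(f)→h](S)) → 2
  σ[h<=2]((T ⋈[g=h] γ[w; MIN(f)→h](S))) → 1

== RESULT ==
x | d | g | w | h
t | 6 | 2 | p | 2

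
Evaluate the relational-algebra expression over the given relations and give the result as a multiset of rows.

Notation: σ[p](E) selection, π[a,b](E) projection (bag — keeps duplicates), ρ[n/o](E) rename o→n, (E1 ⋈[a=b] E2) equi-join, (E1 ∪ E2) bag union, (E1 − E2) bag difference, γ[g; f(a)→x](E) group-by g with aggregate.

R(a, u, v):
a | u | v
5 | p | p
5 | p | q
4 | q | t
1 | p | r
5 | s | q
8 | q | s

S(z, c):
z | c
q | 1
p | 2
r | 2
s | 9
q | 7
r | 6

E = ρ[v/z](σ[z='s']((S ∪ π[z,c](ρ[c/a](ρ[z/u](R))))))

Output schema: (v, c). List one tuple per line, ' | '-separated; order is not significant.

Per-node cardinality:
  S → 6
  R → 6
  ρ[z/u](R) → 6
  ρ[c/a](ρ[z/u](R)) → 6
  π[z,c](ρ[c/a](ρ[z/u](R))) → 6
  (S ∪ π[z,c](ρ[c/a](ρ[z/u](R)))) → 12
  σ[z='s']((S ∪ π[z,c](ρ[c/a](ρ[z/u](R))))) → 2
  ρ[v/z](σ[z='s']((S ∪ π[z,c](ρ[c/a](ρ[z/u](R)))))) → 2

== RESULT ==
v | c
s | 5
s | 9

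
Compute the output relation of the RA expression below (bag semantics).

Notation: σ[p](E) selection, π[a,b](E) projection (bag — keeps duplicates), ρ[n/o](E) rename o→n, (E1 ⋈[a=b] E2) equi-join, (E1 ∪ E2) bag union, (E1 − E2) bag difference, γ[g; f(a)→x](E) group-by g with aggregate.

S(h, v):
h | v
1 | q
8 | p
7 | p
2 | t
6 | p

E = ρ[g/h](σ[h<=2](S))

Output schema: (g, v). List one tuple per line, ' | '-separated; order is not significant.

Row counts bottom-up:
  S → 5
  σ[h<=2](S) → 2
  ρ[g/h](σ[h<=2](S)) → 2

== RESULT ==
g | v
1 | q
2 | t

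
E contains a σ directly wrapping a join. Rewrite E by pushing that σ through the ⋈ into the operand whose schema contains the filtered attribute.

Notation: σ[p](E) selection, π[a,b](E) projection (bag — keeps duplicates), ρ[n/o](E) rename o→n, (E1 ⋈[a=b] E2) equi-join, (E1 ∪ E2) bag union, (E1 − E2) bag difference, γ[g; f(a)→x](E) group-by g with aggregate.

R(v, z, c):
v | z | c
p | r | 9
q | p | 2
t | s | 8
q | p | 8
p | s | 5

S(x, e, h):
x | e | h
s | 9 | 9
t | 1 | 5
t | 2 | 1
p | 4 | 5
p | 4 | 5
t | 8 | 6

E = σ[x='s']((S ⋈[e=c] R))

σ filters on x, owned by the left side.
E' = (σ[x='s'](S) ⋈[e=c] R)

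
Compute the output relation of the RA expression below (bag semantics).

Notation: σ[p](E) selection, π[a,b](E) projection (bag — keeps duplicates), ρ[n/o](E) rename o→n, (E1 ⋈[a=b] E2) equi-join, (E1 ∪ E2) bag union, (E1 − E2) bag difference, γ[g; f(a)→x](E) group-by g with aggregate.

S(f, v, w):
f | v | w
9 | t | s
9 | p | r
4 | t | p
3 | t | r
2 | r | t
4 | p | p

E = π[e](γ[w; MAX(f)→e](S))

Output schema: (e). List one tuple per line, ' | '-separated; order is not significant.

Stepwise |·|:
  S → 6
  γ[w; MAX(f)→e](S) → 4
  π[e](γ[w; MAX(f)→e](S)) → 4

== RESULT ==
e
2
4
9
9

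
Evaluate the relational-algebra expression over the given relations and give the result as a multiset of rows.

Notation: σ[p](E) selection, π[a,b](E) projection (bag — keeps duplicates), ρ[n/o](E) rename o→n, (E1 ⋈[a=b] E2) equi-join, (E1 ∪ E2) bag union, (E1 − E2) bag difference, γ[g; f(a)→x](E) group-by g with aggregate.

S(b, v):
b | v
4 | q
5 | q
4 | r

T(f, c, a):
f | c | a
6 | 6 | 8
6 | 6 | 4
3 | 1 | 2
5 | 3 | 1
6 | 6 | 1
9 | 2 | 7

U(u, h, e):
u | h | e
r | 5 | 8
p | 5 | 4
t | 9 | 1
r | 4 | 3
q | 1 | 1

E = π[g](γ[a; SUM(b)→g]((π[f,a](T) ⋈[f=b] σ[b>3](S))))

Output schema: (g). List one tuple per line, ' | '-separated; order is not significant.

Per-node cardinality:
  T → 6
  π[f,a](T) → 6
  S → 3
  σ[b>3](S) → 3
  (π[f,a](T) ⋈[f=b] σ[b>3](S)) → 1
  γ[a; SUM(b)→g]((π[f,a](T) ⋈[f=b] σ[b>3](S))) → 1
  π[g](γ[a; SUM(b)→g]((π[f,a](T) ⋈[f=b] σ[b>3](S)))) → 1

== RESULT ==
g
5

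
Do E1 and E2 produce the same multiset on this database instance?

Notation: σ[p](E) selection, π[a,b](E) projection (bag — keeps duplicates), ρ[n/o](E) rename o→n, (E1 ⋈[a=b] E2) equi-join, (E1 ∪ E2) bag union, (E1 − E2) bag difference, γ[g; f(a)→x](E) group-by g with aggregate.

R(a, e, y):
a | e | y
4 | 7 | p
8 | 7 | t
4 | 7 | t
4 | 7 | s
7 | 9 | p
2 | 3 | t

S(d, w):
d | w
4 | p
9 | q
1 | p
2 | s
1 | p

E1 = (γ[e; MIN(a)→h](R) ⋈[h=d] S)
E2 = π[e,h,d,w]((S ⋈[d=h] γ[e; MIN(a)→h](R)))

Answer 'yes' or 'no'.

E1 per-node cardinality:
  R → 6
  γ[e; MIN(a)→h](R) → 3
  S → 5
  (γ[e; MIN(a)→h](R) ⋈[h=d] S) → 2
E2 per-node cardinality:
  S → 5
  R → 6
  γ[e; MIN(a)→h](R) → 3
  (S ⋈[d=h] γ[e; MIN(a)→h](R)) → 2
  π[e,h,d,w]((S ⋈[d=h] γ[e; MIN(a)→h](R))) → 2

E1 and E2 produce the same multiset:
e | h | d | w
3 | 2 | 2 | s
7 | 4 | 4 | p

yes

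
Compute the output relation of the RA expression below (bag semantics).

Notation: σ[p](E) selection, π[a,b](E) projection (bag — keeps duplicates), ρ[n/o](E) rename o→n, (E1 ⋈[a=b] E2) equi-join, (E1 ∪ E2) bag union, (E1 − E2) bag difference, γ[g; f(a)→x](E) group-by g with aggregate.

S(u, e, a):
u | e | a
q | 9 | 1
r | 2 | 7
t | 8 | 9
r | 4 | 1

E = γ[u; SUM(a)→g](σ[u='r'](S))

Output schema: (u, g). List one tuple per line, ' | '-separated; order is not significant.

Per-node cardinality:
  S → 4
  σ[u='r'](S) → 2
  γ[u; SUM(a)→g](σ[u='r'](S)) → 1

== RESULT ==
u | g
r | 8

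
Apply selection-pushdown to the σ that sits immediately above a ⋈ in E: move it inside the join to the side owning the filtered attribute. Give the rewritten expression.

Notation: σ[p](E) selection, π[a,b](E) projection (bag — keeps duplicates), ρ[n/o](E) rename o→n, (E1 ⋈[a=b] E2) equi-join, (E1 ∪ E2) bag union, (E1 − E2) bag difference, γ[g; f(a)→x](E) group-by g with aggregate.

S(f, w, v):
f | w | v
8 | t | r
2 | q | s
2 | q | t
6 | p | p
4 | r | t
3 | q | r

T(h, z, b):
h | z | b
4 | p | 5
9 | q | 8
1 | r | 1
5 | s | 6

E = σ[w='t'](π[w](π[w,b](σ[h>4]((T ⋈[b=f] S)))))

σ filters on h, owned by the left side.
E' = σ[w='t'](π[w](π[w,b]((σ[h>4](T) ⋈[b=f] S))))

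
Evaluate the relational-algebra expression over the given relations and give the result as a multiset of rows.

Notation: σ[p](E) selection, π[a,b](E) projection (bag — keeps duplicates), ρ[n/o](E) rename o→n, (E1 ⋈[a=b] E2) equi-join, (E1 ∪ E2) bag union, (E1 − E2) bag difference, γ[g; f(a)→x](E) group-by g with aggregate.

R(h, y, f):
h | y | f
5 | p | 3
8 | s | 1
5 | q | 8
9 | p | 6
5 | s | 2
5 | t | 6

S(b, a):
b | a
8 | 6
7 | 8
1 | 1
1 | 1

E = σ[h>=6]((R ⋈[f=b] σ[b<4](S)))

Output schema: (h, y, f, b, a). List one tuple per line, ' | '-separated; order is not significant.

Stepwise |·|:
  R → 6
  S → 4
  σ[b<4](S) → 2
  (R ⋈[f=b] σ[b<4](S)) → 2
  σ[h>=6]((R ⋈[f=b] σ[b<4](S))) → 2

== RESULT ==
h | y | f | b | a
8 | s | 1 | 1 | 1
8 | s | 1 | 1 | 1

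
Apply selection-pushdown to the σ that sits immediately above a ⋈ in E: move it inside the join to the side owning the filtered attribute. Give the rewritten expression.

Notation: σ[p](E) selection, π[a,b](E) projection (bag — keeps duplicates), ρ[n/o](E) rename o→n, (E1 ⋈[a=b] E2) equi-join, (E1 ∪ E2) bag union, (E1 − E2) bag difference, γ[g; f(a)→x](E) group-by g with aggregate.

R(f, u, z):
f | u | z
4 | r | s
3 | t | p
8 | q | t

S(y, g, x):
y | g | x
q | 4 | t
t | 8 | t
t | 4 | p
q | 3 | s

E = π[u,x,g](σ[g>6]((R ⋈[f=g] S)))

σ filters on g, owned by the right side.
E' = π[u,x,g]((R ⋈[f=g] σ[g>6](S)))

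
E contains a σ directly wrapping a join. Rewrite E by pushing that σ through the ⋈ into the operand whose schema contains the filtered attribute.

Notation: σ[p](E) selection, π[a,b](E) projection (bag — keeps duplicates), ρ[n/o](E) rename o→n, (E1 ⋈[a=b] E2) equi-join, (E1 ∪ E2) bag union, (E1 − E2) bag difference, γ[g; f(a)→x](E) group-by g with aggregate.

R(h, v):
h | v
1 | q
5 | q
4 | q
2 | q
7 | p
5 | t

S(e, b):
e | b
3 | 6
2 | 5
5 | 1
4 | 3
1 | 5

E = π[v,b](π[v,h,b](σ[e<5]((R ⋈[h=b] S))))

σ filters on e, owned by the right side.
E' = π[v,b](π[v,h,b]((R ⋈[h=b] σ[e<5](S))))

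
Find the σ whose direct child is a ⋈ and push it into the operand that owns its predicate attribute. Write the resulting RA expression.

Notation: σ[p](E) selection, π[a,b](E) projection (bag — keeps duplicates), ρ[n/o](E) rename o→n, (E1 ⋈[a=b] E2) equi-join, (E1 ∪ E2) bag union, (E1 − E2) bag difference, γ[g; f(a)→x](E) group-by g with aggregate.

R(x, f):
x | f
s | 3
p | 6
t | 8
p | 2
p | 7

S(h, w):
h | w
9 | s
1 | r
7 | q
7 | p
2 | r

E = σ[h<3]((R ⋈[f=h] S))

σ filters on h, owned by the right side.
E' = (R ⋈[f=h] σ[h<3](S))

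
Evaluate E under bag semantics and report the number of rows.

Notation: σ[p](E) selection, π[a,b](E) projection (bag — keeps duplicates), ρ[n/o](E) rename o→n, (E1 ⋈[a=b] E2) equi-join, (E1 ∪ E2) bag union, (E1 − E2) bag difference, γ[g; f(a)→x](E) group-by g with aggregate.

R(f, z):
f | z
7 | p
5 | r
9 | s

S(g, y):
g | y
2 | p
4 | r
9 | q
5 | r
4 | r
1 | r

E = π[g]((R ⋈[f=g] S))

Row counts bottom-up:
  R → 3
  S → 6
  (R ⋈[f=g] S) → 2
  π[g]((R ⋈[f=g] S)) → 2

|E| = 2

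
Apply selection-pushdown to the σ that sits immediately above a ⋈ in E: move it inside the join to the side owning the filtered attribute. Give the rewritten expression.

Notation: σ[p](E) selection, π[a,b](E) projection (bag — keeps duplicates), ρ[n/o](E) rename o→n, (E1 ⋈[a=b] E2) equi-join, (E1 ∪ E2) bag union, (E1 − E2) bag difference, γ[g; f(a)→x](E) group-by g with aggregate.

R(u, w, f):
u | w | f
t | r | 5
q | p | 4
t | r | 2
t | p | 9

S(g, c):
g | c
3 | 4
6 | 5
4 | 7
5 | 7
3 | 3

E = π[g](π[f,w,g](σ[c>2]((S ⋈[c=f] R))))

σ filters on c, owned by the left side.
E' = π[g](π[f,w,g]((σ[c>2](S) ⋈[c=f] R)))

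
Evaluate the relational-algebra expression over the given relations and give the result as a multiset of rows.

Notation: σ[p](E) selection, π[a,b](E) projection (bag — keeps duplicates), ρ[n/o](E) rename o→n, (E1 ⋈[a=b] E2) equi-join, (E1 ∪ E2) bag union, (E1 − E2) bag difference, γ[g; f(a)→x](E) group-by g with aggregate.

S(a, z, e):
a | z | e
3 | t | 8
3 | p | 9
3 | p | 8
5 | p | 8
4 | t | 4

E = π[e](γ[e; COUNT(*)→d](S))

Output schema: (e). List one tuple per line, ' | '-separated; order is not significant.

Subexpression sizes:
  S → 5
  γ[e; COUNT(*)→d](S) → 3
  π[e](γ[e; COUNT(*)→d](S)) → 3

== RESULT ==
e
4
8
9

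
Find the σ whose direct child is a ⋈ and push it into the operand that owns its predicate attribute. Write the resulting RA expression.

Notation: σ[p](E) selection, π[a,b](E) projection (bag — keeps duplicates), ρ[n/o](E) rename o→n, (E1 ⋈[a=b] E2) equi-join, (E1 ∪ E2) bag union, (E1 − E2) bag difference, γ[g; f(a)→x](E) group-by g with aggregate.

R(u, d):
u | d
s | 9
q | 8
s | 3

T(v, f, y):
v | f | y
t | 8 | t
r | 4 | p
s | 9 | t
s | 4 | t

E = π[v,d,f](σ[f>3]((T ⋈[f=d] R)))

σ filters on f, owned by the left side.
E' = π[v,d,f]((σ[f>3](T) ⋈[f=d] R))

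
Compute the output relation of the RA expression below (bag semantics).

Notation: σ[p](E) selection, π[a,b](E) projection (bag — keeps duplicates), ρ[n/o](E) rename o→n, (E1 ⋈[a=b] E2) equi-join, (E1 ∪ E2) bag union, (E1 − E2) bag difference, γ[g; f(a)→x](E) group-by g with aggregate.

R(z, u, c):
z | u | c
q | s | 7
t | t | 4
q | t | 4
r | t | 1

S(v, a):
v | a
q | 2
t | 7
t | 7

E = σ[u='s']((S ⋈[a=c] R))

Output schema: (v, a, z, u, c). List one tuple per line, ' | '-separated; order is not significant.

Subexpression sizes:
  S → 3
  R → 4
  (S ⋈[a=c] R) → 2
  σ[u='s']((S ⋈[a=c] R)) → 2

== RESULT ==
v | a | z | u | c
t | 7 | q | s | 7
t | 7 | q | s | 7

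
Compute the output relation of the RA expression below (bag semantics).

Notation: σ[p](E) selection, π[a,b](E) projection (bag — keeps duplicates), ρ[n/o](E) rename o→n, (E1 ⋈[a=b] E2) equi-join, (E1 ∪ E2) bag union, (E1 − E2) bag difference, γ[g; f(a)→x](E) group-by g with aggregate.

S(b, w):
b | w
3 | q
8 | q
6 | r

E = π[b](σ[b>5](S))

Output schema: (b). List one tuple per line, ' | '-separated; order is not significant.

Per-node cardinality:
  S → 3
  σ[b>5](S) → 2
  π[b](σ[b>5](S)) → 2

== RESULT ==
b
6
8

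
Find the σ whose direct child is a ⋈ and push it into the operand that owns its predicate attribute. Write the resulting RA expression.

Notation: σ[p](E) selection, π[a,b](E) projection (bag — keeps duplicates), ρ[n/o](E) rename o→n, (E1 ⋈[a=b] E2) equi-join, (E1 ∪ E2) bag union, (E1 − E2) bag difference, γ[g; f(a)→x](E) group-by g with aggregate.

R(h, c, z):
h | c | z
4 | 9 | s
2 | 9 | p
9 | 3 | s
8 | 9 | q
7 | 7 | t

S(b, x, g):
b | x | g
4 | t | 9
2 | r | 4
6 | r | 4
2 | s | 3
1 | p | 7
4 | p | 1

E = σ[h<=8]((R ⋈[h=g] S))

σ filters on h, owned by the left side.
E' = (σ[h<=8](R) ⋈[h=g] S)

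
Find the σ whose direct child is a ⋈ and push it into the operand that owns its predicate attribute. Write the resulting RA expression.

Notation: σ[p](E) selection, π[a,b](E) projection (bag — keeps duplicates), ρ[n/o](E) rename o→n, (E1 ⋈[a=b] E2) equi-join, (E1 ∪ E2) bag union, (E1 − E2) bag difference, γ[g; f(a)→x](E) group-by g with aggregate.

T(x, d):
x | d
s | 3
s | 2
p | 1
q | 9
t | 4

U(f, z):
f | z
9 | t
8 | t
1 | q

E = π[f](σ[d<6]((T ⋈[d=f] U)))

σ filters on d, owned by the left side.
E' = π[f]((σ[d<6](T) ⋈[d=f] U))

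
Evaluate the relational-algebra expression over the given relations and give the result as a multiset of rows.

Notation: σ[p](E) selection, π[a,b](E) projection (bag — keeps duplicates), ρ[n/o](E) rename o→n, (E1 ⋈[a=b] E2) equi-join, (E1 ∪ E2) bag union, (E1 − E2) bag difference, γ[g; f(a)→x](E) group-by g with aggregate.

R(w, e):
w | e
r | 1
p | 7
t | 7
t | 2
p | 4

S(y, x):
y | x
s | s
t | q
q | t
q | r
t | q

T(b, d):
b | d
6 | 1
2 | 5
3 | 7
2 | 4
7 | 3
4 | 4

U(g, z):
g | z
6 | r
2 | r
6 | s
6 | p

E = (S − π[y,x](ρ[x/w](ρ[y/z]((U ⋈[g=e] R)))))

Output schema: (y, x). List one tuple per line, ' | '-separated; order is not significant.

Subexpression sizes:
  S → 5
  U → 4
  R → 5
  (U ⋈[g=e] R) → 1
  ρ[y/z]((U ⋈[g=e] R)) → 1
  ρ[x/w](ρ[y/z]((U ⋈[g=e] R))) → 1
  π[y,x](ρ[x/w](ρ[y/z]((U ⋈[g=e] R)))) → 1
  (S − π[y,x](ρ[x/w](ρ[y/z]((U ⋈[g=e] R))))) → 5

== RESULT ==
y | x
q | r
q | t
s | s
t | q
t | q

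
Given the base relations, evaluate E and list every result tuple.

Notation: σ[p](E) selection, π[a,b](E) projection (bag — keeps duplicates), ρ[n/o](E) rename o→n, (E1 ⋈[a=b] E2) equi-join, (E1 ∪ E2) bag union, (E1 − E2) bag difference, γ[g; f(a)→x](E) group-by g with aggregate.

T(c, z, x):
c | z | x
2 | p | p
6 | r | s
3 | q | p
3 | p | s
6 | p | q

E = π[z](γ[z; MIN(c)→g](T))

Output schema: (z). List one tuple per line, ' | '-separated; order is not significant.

Per-node cardinality:
  T → 5
  γ[z; MIN(c)→g](T) → 3
  π[z](γ[z; MIN(c)→g](T)) → 3

== RESULT ==
z
p
q
r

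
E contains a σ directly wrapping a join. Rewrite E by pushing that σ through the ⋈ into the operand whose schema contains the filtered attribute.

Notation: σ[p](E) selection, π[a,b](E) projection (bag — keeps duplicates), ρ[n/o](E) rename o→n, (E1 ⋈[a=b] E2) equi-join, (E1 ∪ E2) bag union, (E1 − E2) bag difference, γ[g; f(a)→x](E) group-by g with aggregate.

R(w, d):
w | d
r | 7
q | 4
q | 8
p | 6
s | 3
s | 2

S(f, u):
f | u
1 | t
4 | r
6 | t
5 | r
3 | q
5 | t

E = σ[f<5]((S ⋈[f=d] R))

σ filters on f, owned by the left side.
E' = (σ[f<5](S) ⋈[f=d] R)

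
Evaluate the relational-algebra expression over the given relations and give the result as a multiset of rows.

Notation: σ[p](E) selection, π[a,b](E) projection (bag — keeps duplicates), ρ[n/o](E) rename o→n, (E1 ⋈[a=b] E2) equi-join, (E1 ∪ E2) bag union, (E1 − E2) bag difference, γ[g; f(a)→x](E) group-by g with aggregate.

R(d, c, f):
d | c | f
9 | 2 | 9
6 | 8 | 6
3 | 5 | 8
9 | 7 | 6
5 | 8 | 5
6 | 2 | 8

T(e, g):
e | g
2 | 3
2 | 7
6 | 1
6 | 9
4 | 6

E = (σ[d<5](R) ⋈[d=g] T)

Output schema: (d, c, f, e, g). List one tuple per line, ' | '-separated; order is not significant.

Stepwise |·|:
  R → 6
  σ[d<5](R) → 1
  T → 5
  (σ[d<5](R) ⋈[d=g] T) → 1

== RESULT ==
d | c | f | e | g
3 | 5 | 8 | 2 | 3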